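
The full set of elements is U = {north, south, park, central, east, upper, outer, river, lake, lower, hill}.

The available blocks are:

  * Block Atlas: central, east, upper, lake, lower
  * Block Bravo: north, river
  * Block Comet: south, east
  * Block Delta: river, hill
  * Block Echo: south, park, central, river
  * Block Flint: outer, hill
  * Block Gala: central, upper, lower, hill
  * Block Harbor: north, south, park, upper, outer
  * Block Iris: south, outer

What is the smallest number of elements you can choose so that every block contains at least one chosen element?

4

Take H = {south, central, outer, river}. Each listed block contains at least one of these, so H is a hitting set of size 4.
No choice of 3 elements meets every block, so 4 is the minimum.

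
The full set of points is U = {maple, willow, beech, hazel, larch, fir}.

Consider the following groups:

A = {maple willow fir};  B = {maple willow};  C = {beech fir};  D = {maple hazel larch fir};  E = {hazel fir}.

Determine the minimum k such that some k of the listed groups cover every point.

3

A, C, and D cover everything between them: the union {maple, willow, beech, hazel, larch, fir} is all of U.
Only C contains beech, so C is forced; the remaining 4 points need at least 2 more groups (each remaining group adds at most 3) — so at least 3 groups are needed, and 3 is optimal.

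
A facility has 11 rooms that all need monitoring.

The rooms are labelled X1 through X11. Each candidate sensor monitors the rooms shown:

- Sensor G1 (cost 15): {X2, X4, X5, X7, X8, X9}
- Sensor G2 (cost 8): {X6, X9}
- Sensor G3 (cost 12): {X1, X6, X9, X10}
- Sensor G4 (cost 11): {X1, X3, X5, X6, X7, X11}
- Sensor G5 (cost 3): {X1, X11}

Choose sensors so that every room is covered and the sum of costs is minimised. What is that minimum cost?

38

G1, G3, G4 together cover every room (G1 ∪ G3 ∪ G4 = {X1, X2, X3, X4, X5, X6, X7, X8, X9, X10, X11}); total cost 15 + 12 + 11 = 38.
The greedy pick G5, G1, G4, G3 costs 41; no covering selection beats 38.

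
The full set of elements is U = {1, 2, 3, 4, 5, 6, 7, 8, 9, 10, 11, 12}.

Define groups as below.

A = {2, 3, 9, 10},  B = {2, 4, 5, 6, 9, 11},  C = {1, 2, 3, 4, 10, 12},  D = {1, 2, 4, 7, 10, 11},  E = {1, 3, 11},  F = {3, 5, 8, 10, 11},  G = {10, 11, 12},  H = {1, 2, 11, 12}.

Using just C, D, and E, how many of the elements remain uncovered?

Union of C, D, E = {1, 2, 3, 4, 7, 10, 11, 12}.
Not covered: 5, 6, 8, 9 — 4 elements.

4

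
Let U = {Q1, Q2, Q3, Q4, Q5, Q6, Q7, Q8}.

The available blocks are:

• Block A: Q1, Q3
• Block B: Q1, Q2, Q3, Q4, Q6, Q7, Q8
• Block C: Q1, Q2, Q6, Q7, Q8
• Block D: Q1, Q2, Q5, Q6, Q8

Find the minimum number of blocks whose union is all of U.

B and D cover everything between them: the union {Q1, Q2, Q3, Q4, Q5, Q6, Q7, Q8} is all of U.
No single block has all 8 points (the largest, B, has 7), so 2 is optimal.

2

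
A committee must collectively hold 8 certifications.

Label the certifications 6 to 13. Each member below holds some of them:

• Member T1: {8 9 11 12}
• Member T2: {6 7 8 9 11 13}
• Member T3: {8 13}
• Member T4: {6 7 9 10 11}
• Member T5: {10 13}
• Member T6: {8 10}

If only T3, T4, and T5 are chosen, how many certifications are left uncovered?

1

Union of T3, T4, T5 = {6, 7, 8, 9, 10, 11, 13}.
Not covered: 12 — 1 certification.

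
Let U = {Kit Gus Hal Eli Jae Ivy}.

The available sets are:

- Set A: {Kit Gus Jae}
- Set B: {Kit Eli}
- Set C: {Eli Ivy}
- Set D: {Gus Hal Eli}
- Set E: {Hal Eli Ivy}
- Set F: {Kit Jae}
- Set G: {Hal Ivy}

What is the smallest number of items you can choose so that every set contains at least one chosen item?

Take H = {Kit, Hal, Eli}. Each listed set contains at least one of these, so H is a hitting set of size 3.
No choice of 2 items meets every set, so 3 is the minimum.

3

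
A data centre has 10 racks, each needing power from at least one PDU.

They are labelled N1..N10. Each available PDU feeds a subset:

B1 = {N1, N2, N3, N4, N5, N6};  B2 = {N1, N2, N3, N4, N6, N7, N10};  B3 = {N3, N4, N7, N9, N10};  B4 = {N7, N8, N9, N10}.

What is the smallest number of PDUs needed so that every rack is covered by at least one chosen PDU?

2

Take {B1, B4}. Their union is {N1, N2, N3, N4, N5, N6, N7, N8, N9, N10}, which is all 10 racks.
No single PDU has all 10 racks (the largest, B2, has 7), so 2 is optimal.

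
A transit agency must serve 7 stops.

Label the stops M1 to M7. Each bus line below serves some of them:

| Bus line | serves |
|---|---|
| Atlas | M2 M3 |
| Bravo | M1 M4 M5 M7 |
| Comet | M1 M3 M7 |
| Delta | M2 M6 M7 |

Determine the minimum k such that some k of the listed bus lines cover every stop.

3

Take {Atlas, Bravo, Delta}. Their union is {M1, M2, M3, M4, M5, M6, M7}, which is all 7 stops.
Only Bravo contains M4, so Bravo is forced; the remaining 3 stops need at least 2 more bus lines (each remaining bus line adds at most 2) — so at least 3 bus lines are needed, and 3 is optimal.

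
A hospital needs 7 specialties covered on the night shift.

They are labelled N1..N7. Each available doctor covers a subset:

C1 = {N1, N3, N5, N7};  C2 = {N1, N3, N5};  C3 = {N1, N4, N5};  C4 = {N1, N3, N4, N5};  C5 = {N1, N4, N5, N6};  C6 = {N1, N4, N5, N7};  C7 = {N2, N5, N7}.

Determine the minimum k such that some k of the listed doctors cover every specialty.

3

Take {C2, C5, C7}. Their union is {N1, N2, N3, N4, N5, N6, N7}, which is all 7 specialties.
Only C7 contains N2, so C7 is forced; the remaining 4 specialties need at least 2 more doctors (each remaining doctor adds at most 3) — so at least 3 doctors are needed, and 3 is optimal.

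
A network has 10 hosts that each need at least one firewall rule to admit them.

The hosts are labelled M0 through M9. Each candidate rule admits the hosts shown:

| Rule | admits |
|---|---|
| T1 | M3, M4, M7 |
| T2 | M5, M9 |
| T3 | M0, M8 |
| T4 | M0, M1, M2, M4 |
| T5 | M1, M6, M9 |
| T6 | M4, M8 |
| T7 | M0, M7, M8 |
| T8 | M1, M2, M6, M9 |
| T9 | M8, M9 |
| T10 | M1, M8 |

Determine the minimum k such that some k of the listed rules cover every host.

Take {T1, T2, T3, T8}. Their union is {M0, M1, M2, M3, M4, M5, M6, M7, M8, M9}, which is all 10 hosts.
No 3 of the 10 rules cover everything (all 120 combinations miss at least one host), so 4 is optimal.

4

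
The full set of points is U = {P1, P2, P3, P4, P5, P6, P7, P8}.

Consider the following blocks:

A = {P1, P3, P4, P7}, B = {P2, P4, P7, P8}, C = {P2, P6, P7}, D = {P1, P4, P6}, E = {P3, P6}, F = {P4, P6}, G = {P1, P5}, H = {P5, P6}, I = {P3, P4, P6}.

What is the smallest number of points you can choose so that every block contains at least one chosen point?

Take T = {P1, P4, P6}. Each listed block contains at least one of these, so T is a hitting set of size 3.
The blocks B, E, G are pairwise disjoint, so any hitting set needs a separate point for each — at least 3. Hence 3 is optimal.

3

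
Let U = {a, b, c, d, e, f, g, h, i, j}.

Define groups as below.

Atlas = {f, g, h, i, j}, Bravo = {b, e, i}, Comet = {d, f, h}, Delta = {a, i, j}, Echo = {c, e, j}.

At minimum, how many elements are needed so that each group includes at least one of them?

3

T = {e, f, j} meets every group (each contains at least one member of T), and |T| = 3.
No choice of 2 elements meets every group, so 3 is the minimum.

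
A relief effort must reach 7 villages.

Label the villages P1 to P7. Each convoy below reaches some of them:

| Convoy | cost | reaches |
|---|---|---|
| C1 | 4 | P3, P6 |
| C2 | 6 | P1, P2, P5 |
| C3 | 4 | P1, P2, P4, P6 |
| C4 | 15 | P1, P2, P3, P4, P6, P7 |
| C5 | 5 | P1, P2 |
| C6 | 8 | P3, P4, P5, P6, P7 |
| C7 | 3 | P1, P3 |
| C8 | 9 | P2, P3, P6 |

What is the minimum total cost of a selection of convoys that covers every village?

12

C3, C6 together cover every village (C3 ∪ C6 = {P1, P2, P3, P4, P5, P6, P7}); total cost 4 + 8 = 12.
No covering selection has total cost below 12.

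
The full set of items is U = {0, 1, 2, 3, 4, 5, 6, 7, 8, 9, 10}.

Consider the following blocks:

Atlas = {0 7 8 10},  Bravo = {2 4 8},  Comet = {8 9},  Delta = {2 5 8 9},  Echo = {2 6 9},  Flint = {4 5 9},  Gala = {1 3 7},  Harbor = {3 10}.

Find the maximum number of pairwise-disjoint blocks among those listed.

Delta, Harbor are pairwise disjoint (Delta={2,5,8,9}; Harbor={3,10}).
Every remaining block overlaps one of these, and no 3 of the listed blocks are pairwise disjoint, so 2 is the maximum.

2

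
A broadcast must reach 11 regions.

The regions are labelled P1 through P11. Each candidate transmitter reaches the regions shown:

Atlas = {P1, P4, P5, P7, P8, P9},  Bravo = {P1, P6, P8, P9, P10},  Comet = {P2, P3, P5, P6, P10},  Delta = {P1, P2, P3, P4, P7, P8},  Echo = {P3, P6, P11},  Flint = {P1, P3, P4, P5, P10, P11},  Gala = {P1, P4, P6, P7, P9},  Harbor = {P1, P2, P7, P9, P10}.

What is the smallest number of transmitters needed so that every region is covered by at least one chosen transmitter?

Take {Atlas, Comet, Echo}. Their union is {P1, P2, P3, P4, P5, P6, P7, P8, P9, P10, P11}, which is all 11 regions.
No 2 of the 8 transmitters cover everything (all 28 combinations miss at least one region), so 3 is optimal.

3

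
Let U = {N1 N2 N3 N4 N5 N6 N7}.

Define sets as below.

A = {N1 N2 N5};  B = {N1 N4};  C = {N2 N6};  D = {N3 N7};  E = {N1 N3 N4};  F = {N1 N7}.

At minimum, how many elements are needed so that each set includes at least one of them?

Take H = {N1, N2, N7}. Each listed set contains at least one of these, so H is a hitting set of size 3.
The sets B, C, D are pairwise disjoint, so any hitting set needs a separate element for each — at least 3. Hence 3 is optimal.

3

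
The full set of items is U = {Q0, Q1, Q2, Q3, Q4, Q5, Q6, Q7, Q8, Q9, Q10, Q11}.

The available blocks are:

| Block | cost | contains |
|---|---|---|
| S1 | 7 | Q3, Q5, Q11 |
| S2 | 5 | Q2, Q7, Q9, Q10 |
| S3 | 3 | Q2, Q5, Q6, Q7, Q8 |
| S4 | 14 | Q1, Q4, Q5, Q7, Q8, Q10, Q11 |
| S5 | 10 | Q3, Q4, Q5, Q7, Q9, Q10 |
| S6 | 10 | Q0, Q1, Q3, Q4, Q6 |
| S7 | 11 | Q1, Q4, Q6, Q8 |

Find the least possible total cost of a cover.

S1, S2, S3, S6 together cover every item (S1 ∪ S2 ∪ S3 ∪ S6 = {Q0, Q1, Q2, Q3, Q4, Q5, Q6, Q7, Q8, Q9, Q10, Q11}); total cost 7 + 5 + 3 + 10 = 25.
No covering selection has total cost below 25.

25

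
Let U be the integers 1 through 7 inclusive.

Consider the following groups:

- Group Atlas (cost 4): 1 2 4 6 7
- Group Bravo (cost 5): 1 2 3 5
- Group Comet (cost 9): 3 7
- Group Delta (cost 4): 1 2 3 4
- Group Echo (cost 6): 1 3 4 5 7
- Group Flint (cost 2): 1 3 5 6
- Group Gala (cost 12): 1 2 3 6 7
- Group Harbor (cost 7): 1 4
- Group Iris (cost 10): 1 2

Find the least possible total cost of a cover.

6

Atlas, Flint together cover every element (Atlas ∪ Flint = {1, 2, 3, 4, 5, 6, 7}); total cost 4 + 2 = 6.
No covering selection has total cost below 6.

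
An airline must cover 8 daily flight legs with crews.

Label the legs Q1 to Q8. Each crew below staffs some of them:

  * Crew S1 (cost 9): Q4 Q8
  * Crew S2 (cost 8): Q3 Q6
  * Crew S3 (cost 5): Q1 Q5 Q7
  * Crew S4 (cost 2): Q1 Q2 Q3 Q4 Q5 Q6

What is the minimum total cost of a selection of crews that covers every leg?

S1, S3, S4 together cover every leg (S1 ∪ S3 ∪ S4 = {Q1, Q2, Q3, Q4, Q5, Q6, Q7, Q8}); total cost 9 + 5 + 2 = 16.
No covering selection has total cost below 16.

16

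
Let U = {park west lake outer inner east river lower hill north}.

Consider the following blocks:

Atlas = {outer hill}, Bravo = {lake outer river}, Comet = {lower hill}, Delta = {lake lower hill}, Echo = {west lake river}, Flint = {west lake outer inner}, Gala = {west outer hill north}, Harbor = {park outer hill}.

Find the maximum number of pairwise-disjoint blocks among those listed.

Bravo, Comet are pairwise disjoint (Bravo={lake,outer,river}; Comet={lower,hill}).
Every remaining block overlaps one of these, and no 3 of the listed blocks are pairwise disjoint, so 2 is the maximum.

2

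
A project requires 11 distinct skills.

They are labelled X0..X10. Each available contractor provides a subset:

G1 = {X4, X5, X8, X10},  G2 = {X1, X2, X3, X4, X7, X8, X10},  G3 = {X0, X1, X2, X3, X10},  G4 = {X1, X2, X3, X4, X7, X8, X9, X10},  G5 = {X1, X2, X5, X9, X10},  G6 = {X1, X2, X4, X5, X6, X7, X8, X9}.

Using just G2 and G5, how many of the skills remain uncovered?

Union of G2, G5 = {X1, X2, X3, X4, X5, X7, X8, X9, X10}.
Not covered: X0, X6 — 2 skills.

2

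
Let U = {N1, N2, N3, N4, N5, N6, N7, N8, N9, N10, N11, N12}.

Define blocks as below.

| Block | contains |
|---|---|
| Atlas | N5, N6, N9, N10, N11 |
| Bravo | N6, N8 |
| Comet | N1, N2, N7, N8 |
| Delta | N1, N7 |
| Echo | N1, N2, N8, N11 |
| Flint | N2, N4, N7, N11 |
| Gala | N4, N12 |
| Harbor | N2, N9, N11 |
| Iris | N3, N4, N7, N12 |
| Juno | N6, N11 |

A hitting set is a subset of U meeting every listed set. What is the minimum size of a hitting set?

4

The 4 elements {N7, N8, N11, N12} hit every block.
The blocks Bravo, Delta, Gala, Harbor are pairwise disjoint, so any hitting set needs a separate element for each — at least 4. Hence 4 is optimal.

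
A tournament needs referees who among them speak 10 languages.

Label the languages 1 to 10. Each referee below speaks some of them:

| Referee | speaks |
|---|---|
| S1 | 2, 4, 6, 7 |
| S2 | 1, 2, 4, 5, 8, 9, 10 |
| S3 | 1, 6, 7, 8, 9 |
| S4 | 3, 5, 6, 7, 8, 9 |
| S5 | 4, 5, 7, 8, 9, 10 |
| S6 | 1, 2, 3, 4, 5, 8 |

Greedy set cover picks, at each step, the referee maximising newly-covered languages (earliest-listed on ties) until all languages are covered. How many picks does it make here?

2

Greedy: pick S2 (covers 7 new) → pick S4 (covers 3 new). Total picks: 2.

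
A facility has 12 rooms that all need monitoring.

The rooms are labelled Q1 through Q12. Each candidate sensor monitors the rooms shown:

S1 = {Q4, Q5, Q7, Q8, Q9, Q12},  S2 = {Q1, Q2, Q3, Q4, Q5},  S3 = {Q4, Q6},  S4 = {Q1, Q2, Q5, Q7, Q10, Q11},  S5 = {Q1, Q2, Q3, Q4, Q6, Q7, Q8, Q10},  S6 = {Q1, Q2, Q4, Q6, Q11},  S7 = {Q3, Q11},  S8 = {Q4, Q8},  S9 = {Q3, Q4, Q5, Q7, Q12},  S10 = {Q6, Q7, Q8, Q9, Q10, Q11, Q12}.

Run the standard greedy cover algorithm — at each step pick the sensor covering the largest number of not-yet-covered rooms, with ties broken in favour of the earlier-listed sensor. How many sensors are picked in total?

Greedy: pick S5 (covers 8 new) → pick S1 (covers 3 new) → pick S4 (covers 1 new). Total picks: 3.
(The true minimum cover uses only 2 sensors, so greedy is not optimal here.)

3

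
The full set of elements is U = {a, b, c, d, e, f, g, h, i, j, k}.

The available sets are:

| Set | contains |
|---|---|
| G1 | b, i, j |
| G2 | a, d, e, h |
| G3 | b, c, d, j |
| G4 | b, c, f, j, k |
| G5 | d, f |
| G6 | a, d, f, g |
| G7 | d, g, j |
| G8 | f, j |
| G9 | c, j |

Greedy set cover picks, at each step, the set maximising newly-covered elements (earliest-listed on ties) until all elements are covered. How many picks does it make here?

Greedy: pick G4 (covers 5 new) → pick G2 (covers 4 new) → pick G1 (covers 1 new) → pick G6 (covers 1 new). Total picks: 4.

4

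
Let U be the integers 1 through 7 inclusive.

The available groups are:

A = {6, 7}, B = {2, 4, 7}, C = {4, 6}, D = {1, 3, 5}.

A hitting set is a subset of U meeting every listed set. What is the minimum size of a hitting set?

Take H = {1, 4, 7}. Each listed group contains at least one of these, so H is a hitting set of size 3.
No choice of 2 elements meets every group, so 3 is the minimum.

3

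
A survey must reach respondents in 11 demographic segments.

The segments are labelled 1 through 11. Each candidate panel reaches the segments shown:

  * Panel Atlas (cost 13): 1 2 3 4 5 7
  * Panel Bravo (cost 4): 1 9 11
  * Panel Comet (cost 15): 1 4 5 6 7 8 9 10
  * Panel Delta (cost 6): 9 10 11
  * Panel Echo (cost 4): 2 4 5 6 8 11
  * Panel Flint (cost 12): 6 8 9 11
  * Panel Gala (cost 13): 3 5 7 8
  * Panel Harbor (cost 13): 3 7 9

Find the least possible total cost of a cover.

23

Atlas, Delta, Echo together cover every segment (Atlas ∪ Delta ∪ Echo = {1, 2, 3, 4, 5, 6, 7, 8, 9, 10, 11}); total cost 13 + 6 + 4 = 23.
The greedy pick Echo, Bravo, Delta, Atlas costs 27; no covering selection beats 23.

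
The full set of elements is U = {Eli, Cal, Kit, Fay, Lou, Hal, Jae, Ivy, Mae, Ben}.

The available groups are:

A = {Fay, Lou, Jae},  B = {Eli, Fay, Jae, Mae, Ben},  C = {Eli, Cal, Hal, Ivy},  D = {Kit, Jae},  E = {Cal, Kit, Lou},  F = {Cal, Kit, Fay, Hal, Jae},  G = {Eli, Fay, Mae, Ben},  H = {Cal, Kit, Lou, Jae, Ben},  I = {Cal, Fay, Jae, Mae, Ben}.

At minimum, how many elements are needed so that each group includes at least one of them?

The 3 elements {Cal, Kit, Fay} hit every group.
No choice of 2 elements meets every group, so 3 is the minimum.

3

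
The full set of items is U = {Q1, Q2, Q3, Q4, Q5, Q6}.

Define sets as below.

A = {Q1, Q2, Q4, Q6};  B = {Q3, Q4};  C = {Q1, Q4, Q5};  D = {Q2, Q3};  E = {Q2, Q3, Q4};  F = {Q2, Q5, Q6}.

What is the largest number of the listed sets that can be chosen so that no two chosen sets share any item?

2

B, F are pairwise disjoint (B={Q3,Q4}; F={Q2,Q5,Q6}).
Every remaining set overlaps one of these, and no 3 of the listed sets are pairwise disjoint, so 2 is the maximum.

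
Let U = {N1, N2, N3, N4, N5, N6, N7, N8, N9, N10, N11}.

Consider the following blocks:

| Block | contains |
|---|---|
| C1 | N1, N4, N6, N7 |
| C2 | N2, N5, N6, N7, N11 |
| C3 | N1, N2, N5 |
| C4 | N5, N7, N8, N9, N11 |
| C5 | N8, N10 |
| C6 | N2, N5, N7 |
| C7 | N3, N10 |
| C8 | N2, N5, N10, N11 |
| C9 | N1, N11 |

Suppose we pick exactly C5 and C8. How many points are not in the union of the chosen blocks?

Union of C5, C8 = {N2, N5, N8, N10, N11}.
Not covered: N1, N3, N4, N6, N7, N9 — 6 points.

6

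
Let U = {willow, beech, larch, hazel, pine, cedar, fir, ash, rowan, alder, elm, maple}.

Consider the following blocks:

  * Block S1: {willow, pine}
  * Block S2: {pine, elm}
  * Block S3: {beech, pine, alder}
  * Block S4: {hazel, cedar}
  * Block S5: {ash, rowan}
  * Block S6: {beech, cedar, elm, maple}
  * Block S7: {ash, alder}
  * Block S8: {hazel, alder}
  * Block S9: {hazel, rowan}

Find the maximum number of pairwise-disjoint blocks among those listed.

S1, S6, S7, S9 are pairwise disjoint (S1={willow,pine}; S6={beech,cedar,elm,maple}; S7={ash,alder}; S9={hazel,rowan}).
Every remaining block overlaps one of these, and no 5 of the listed blocks are pairwise disjoint, so 4 is the maximum.

4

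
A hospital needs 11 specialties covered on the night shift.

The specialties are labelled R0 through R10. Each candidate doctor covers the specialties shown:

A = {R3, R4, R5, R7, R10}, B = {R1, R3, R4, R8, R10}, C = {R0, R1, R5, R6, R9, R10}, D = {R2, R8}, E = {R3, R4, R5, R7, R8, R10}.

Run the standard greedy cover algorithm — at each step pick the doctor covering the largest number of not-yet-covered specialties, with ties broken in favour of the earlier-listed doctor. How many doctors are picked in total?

Greedy: pick C (covers 6 new) → pick E (covers 4 new) → pick D (covers 1 new). Total picks: 3.

3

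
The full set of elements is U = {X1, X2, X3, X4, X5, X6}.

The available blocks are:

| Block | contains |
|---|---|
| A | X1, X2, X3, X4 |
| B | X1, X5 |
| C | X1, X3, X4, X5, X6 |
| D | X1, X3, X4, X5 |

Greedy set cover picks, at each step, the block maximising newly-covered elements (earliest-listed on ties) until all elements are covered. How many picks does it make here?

2

Greedy: pick C (covers 5 new) → pick A (covers 1 new). Total picks: 2.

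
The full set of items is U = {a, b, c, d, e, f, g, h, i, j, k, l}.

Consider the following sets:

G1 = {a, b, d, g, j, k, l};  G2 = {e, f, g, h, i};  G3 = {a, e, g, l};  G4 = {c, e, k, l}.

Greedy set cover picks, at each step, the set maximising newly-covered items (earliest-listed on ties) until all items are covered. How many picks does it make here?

3

Greedy: pick G1 (covers 7 new) → pick G2 (covers 4 new) → pick G4 (covers 1 new). Total picks: 3.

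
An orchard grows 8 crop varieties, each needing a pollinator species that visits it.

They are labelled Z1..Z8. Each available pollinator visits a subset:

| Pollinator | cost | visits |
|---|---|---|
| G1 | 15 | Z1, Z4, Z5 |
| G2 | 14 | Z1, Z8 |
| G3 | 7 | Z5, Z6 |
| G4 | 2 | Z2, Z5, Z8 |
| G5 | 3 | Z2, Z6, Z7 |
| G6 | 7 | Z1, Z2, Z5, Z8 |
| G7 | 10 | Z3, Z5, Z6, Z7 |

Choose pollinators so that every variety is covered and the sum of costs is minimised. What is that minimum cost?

G1, G4, G7 together cover every variety (G1 ∪ G4 ∪ G7 = {Z1, Z2, Z3, Z4, Z5, Z6, Z7, Z8}); total cost 15 + 2 + 10 = 27.
The greedy pick G4, G5, G6, G7, G1 costs 37; no covering selection beats 27.

27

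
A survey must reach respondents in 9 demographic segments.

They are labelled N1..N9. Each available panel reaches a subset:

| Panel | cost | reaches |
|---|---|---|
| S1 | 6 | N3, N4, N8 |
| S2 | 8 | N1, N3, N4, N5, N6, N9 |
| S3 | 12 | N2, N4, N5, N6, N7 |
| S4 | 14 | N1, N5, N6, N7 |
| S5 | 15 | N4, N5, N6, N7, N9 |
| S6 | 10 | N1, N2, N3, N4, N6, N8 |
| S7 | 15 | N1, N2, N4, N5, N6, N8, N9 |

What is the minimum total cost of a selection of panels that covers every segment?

25

S5, S6 together cover every segment (S5 ∪ S6 = {N1, N2, N3, N4, N5, N6, N7, N8, N9}); total cost 15 + 10 = 25.
The greedy pick S2, S6, S3 costs 30; no covering selection beats 25.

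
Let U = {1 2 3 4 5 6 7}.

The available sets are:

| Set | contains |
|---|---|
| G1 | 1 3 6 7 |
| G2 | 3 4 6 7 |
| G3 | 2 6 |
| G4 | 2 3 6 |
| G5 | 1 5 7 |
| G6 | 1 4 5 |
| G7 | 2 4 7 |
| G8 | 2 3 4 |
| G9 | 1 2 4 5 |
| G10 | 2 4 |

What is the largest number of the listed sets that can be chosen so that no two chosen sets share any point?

G5, G8 are pairwise disjoint (G5={1,5,7}; G8={2,3,4}).
Every remaining set overlaps one of these, and no 3 of the listed sets are pairwise disjoint, so 2 is the maximum.

2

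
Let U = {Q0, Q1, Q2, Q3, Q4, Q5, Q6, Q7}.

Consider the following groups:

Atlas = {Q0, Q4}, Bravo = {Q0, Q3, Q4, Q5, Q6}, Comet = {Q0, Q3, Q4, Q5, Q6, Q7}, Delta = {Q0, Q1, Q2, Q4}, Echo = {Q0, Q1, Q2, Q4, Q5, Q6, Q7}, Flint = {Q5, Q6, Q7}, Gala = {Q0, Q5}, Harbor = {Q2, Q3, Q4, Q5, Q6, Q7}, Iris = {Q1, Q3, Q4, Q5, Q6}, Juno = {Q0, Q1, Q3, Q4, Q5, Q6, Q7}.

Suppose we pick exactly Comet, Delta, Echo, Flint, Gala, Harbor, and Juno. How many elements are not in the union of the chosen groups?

Union of Comet, Delta, Echo, Flint, Gala, Harbor, Juno = {Q0, Q1, Q2, Q3, Q4, Q5, Q6, Q7} — that's every element, so 0 are uncovered.

0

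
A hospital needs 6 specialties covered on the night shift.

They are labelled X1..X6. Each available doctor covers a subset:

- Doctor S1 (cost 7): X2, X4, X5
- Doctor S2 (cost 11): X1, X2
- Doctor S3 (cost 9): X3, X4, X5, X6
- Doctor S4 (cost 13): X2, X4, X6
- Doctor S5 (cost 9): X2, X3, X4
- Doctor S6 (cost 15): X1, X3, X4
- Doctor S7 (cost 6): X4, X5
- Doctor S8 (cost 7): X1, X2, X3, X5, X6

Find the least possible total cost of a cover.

13

S7, S8 together cover every specialty (S7 ∪ S8 = {X1, X2, X3, X4, X5, X6}); total cost 6 + 7 = 13.
No covering selection has total cost below 13.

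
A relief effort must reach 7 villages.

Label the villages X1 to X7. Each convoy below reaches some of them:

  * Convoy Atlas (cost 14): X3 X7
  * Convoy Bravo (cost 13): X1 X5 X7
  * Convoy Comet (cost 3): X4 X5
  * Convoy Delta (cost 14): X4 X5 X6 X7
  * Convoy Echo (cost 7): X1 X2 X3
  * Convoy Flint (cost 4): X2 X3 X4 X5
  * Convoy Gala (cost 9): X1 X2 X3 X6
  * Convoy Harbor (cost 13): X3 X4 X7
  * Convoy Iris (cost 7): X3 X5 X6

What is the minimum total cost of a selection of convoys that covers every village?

Delta, Echo together cover every village (Delta ∪ Echo = {X1, X2, X3, X4, X5, X6, X7}); total cost 14 + 7 = 21.
The greedy pick Flint, Gala, Bravo costs 26; no covering selection beats 21.

21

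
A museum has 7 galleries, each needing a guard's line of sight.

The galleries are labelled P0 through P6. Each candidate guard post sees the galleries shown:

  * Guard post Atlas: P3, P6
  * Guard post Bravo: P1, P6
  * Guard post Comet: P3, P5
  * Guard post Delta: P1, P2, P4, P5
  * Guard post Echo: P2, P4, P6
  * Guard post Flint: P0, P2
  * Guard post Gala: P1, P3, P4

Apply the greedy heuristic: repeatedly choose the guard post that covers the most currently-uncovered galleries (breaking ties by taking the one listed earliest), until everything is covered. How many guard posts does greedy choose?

3

Greedy: pick Delta (covers 4 new) → pick Atlas (covers 2 new) → pick Flint (covers 1 new). Total picks: 3.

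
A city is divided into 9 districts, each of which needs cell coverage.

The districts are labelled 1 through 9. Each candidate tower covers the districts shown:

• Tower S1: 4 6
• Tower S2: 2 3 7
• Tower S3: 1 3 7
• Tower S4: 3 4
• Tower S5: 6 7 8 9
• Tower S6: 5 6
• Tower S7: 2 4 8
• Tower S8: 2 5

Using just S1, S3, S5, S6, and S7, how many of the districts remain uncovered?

0

Union of S1, S3, S5, S6, S7 = {1, 2, 3, 4, 5, 6, 7, 8, 9} — that's every district, so 0 are uncovered.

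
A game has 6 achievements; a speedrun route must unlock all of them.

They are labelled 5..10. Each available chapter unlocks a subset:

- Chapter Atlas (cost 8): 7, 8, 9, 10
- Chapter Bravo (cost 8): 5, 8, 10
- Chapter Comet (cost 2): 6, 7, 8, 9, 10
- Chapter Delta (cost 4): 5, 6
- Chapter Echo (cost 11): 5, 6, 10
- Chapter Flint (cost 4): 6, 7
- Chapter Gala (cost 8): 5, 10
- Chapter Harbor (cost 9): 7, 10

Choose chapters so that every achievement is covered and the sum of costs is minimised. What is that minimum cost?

Comet, Delta together cover every achievement (Comet ∪ Delta = {5, 6, 7, 8, 9, 10}); total cost 2 + 4 = 6.
No covering selection has total cost below 6.

6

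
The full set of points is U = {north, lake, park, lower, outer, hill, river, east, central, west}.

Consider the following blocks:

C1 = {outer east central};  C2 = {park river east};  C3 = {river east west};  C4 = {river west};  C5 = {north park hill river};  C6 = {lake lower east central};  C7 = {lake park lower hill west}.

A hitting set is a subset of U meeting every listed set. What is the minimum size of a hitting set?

3

Take H = {hill, river, central}. Each listed block contains at least one of these, so H is a hitting set of size 3.
No choice of 2 points meets every block, so 3 is the minimum.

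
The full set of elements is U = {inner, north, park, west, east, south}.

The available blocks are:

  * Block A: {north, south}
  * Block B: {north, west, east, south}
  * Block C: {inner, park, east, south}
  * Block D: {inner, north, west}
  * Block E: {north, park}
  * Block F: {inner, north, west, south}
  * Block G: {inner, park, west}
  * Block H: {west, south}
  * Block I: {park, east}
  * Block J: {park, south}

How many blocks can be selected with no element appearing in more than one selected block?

2

E, H are pairwise disjoint (E={north,park}; H={west,south}).
Every remaining block overlaps one of these, and no 3 of the listed blocks are pairwise disjoint, so 2 is the maximum.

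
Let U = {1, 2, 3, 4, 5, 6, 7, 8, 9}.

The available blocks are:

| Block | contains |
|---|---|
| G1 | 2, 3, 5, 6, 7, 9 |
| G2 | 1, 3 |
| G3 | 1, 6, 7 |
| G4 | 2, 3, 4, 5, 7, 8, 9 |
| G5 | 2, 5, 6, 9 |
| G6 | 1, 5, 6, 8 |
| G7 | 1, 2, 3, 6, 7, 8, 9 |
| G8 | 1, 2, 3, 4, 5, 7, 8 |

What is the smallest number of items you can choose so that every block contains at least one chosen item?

Take H = {1, 2}. Each listed block contains at least one of these, so H is a hitting set of size 2.
The blocks G2, G5 are pairwise disjoint, so any hitting set needs a separate item for each — at least 2. Hence 2 is optimal.

2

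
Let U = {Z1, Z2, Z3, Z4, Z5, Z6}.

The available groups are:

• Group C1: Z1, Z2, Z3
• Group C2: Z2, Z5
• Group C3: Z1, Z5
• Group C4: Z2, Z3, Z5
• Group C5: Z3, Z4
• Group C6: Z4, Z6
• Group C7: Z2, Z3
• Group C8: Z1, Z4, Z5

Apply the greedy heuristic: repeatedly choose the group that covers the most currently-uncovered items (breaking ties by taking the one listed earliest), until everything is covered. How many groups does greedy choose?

3

Greedy: pick C1 (covers 3 new) → pick C6 (covers 2 new) → pick C2 (covers 1 new). Total picks: 3.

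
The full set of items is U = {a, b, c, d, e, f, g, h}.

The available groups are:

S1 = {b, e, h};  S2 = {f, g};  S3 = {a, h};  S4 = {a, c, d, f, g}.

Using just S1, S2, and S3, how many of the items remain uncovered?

Union of S1, S2, S3 = {a, b, e, f, g, h}.
Not covered: c, d — 2 items.

2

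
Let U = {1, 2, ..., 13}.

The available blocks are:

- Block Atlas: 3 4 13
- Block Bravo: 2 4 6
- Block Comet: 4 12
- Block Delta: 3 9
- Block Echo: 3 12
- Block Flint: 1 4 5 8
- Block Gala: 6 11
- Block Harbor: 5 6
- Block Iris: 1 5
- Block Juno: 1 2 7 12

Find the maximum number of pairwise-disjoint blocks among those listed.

4

Comet, Delta, Gala, Iris are pairwise disjoint (Comet={4,12}; Delta={3,9}; Gala={6,11}; Iris={1,5}).
Every remaining block overlaps one of these, and no 5 of the listed blocks are pairwise disjoint, so 4 is the maximum.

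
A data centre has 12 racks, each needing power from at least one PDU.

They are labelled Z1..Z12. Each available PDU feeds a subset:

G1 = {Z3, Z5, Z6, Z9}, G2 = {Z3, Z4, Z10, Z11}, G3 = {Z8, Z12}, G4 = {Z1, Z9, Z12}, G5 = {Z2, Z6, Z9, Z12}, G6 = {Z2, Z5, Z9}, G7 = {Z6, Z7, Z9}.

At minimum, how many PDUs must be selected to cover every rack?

5

Take {G2, G3, G4, G6, G7}. Their union is {Z1, Z2, Z3, Z4, Z5, Z6, Z7, Z8, Z9, Z10, Z11, Z12}, which is all 12 racks.
No 4 of the 7 PDUs cover everything (all 35 combinations miss at least one rack), so 5 is optimal.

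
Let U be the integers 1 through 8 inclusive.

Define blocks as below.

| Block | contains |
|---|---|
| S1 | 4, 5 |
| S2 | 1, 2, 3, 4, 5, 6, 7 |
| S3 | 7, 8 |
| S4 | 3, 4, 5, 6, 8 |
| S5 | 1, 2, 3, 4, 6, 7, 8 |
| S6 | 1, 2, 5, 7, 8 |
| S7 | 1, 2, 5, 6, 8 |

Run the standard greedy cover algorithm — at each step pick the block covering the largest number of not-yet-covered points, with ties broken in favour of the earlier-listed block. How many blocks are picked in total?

Greedy: pick S2 (covers 7 new) → pick S3 (covers 1 new). Total picks: 2.

2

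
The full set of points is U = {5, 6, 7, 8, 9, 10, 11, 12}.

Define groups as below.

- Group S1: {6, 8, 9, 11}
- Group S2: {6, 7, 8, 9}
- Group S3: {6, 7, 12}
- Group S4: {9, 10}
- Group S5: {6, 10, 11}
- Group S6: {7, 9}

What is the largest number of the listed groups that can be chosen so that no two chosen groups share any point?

2

S3, S4 are pairwise disjoint (S3={6,7,12}; S4={9,10}).
Every remaining group overlaps one of these, and no 3 of the listed groups are pairwise disjoint, so 2 is the maximum.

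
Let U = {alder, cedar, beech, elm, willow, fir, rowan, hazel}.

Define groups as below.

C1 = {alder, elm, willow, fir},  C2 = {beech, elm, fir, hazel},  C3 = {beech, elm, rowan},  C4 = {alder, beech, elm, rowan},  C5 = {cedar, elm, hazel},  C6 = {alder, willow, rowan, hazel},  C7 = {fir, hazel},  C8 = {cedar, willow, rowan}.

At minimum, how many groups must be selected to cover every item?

C1, C2, and C8 cover everything between them: the union {alder, cedar, beech, elm, willow, fir, rowan, hazel} is all of U.
No 2 of the 8 groups cover everything (all 28 combinations miss at least one item), so 3 is optimal.

3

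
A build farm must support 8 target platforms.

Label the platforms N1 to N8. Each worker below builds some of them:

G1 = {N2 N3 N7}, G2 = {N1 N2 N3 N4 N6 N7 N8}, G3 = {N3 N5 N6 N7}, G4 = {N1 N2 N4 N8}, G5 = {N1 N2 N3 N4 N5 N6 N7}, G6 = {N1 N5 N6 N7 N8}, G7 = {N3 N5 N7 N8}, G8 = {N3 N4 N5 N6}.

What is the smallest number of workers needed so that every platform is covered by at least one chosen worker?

G5 and G6 together: G5 ∪ G6 = {N1, N2, N3, N4, N5, N6, N7, N8} — every platform is covered.
No single worker has all 8 platforms (the largest, G2, has 7), so 2 is optimal.

2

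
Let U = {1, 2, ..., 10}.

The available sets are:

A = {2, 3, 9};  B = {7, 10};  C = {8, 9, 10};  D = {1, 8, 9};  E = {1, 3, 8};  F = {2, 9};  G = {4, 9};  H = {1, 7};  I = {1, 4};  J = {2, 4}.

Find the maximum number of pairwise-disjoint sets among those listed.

3

B, E, G are pairwise disjoint (B={7,10}; E={1,3,8}; G={4,9}).
Every remaining set overlaps one of these, and no 4 of the listed sets are pairwise disjoint, so 3 is the maximum.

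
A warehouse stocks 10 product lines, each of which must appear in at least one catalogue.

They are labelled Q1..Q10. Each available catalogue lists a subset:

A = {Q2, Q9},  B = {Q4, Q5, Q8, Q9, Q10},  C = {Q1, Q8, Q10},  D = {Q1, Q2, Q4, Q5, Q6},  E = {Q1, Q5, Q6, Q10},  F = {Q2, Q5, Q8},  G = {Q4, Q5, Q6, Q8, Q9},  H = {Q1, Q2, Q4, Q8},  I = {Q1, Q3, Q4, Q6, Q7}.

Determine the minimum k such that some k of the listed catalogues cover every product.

3

Take {B, H, I}. Their union is {Q1, Q2, Q3, Q4, Q5, Q6, Q7, Q8, Q9, Q10}, which is all 10 products.
Only I contains Q3, so I is forced; the remaining 5 products need at least 2 more catalogues (each remaining catalogue adds at most 4) — so at least 3 catalogues are needed, and 3 is optimal.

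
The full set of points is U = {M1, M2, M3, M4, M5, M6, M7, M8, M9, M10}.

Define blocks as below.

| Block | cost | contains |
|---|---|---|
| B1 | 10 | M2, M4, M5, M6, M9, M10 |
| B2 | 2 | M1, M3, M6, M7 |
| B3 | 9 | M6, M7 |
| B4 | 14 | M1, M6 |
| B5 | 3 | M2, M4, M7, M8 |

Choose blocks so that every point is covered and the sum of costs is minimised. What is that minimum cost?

15

B1, B2, B5 together cover every point (B1 ∪ B2 ∪ B5 = {M1, M2, M3, M4, M5, M6, M7, M8, M9, M10}); total cost 10 + 2 + 3 = 15.
No covering selection has total cost below 15.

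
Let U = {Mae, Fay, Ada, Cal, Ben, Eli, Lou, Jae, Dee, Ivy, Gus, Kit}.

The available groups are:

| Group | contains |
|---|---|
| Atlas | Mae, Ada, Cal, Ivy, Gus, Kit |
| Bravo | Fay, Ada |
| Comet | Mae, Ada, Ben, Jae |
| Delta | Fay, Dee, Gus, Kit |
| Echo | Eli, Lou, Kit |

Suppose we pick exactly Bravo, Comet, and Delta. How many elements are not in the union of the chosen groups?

4

Union of Bravo, Comet, Delta = {Mae, Fay, Ada, Ben, Jae, Dee, Gus, Kit}.
Not covered: Cal, Eli, Lou, Ivy — 4 elements.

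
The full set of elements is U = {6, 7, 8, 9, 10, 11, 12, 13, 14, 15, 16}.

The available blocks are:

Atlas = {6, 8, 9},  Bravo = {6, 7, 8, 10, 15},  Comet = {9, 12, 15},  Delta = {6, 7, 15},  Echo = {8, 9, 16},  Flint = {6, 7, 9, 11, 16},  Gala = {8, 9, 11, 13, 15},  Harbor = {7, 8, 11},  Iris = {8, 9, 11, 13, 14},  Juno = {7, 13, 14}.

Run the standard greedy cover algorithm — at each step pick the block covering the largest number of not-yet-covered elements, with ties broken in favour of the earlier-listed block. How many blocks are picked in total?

Greedy: pick Bravo (covers 5 new) → pick Iris (covers 4 new) → pick Comet (covers 1 new) → pick Echo (covers 1 new). Total picks: 4.

4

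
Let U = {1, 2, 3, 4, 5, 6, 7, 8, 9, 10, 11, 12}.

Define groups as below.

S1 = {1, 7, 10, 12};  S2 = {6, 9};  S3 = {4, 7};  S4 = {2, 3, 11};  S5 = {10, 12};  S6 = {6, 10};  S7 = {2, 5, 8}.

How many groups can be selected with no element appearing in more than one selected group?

S2, S3, S4, S5 are pairwise disjoint (S2={6,9}; S3={4,7}; S4={2,3,11}; S5={10,12}).
Every remaining group overlaps one of these, and no 5 of the listed groups are pairwise disjoint, so 4 is the maximum.

4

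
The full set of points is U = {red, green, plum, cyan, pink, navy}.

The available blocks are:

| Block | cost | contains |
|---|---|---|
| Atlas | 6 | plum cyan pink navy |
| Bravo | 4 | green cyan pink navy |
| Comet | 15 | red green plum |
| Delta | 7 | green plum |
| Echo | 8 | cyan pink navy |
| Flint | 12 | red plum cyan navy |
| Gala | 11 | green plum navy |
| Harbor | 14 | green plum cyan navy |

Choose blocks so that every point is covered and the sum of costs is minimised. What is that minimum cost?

16

Bravo, Flint together cover every point (Bravo ∪ Flint = {red, green, plum, cyan, pink, navy}); total cost 4 + 12 = 16.
The greedy pick Bravo, Atlas, Flint costs 22; no covering selection beats 16.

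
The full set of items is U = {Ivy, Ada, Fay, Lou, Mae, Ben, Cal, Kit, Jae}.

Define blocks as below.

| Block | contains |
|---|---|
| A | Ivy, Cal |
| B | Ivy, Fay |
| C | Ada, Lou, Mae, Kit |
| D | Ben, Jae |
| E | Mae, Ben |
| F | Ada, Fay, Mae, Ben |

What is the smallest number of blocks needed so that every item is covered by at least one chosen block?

A and C and D and F together: A ∪ C ∪ D ∪ F = {Ivy, Ada, Fay, Lou, Mae, Ben, Cal, Kit, Jae} — every item is covered.
Only C contains Lou, so C is forced; the remaining 5 items need at least 3 more blocks (each remaining block adds at most 2) — so at least 4 blocks are needed, and 4 is optimal.

4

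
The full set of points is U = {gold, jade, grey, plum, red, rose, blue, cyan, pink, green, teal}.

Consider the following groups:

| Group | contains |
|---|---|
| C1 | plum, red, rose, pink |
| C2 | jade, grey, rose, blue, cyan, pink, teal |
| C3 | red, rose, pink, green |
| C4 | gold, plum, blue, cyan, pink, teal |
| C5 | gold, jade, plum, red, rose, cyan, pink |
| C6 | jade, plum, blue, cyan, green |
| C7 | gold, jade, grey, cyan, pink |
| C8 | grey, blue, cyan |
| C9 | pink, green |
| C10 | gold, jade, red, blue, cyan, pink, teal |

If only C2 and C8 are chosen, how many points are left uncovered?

Union of C2, C8 = {jade, grey, rose, blue, cyan, pink, teal}.
Not covered: gold, plum, red, green — 4 points.

4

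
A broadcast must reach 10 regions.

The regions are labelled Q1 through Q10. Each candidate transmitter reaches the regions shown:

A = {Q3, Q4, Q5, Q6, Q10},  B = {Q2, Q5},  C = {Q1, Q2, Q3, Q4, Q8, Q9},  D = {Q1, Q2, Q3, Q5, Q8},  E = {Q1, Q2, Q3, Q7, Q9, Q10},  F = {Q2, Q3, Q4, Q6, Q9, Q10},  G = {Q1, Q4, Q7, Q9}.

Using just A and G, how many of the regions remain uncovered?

Union of A, G = {Q1, Q3, Q4, Q5, Q6, Q7, Q9, Q10}.
Not covered: Q2, Q8 — 2 regions.

2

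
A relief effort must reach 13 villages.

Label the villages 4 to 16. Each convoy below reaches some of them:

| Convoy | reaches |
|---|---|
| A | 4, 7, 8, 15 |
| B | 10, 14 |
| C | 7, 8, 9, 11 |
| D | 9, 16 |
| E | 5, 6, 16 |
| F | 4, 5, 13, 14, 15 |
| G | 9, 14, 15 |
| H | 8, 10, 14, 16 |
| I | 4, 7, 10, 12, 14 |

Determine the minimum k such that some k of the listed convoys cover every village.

4

C and E and F and I together: C ∪ E ∪ F ∪ I = {4, 5, 6, 7, 8, 9, 10, 11, 12, 13, 14, 15, 16} — every village is covered.
Only I contains 12, so I is forced; the remaining 8 villages need at least 3 more convoys (each remaining convoy adds at most 3) — so at least 4 convoys are needed, and 4 is optimal.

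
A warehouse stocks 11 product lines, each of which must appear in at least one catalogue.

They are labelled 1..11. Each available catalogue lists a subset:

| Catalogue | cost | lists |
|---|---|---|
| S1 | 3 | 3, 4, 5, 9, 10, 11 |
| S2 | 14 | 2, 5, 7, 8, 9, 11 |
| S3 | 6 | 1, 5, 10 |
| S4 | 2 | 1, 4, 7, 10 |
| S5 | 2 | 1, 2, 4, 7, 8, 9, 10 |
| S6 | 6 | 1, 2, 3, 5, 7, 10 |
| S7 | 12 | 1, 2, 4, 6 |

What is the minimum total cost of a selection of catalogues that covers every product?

S1, S5, S7 together cover every product (S1 ∪ S5 ∪ S7 = {1, 2, 3, 4, 5, 6, 7, 8, 9, 10, 11}); total cost 3 + 2 + 12 = 17.
No covering selection has total cost below 17.

17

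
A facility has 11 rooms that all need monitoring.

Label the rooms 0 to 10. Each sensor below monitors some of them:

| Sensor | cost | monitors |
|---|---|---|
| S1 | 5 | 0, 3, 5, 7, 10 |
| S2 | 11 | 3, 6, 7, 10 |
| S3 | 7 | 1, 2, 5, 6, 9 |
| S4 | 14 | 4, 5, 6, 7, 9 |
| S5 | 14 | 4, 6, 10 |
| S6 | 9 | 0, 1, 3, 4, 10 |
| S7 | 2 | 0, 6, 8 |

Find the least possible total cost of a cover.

23

S1, S3, S6, S7 together cover every room (S1 ∪ S3 ∪ S6 ∪ S7 = {0, 1, 2, 3, 4, 5, 6, 7, 8, 9, 10}); total cost 5 + 7 + 9 + 2 = 23.
No covering selection has total cost below 23.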